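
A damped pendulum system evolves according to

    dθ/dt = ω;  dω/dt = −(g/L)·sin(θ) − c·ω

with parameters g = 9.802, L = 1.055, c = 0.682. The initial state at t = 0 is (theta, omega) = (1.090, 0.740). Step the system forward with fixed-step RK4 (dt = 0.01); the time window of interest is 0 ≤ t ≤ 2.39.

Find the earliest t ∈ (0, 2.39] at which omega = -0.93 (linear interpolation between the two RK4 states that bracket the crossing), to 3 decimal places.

t=0.000: state=(1.090, 0.740)
step 1 (dt=0.01): k1=(0.740, -8.742), k2=(0.696, -8.728), k3=(0.696, -8.727), k4=(0.653, -8.713); state += dt/6·(k1+2k2+2k3+k4)
t=0.010: state=(1.097, 0.653)
t=0.020: state=(1.103, 0.566)
t=0.030: state=(1.108, 0.479)
continuing one RK4 step at a time; state shown every 10 steps (Δt=0.1):
t=0.100: state=(1.121, -0.114)
t=0.200: state=(1.069, -0.908)
next step: t=0.210: state=(1.060, -0.982) — omega has crossed -0.93
linear interpolation between t=0.200 (-0.90764) and t=0.210 (-0.98244) → t≈0.203

t = 0.203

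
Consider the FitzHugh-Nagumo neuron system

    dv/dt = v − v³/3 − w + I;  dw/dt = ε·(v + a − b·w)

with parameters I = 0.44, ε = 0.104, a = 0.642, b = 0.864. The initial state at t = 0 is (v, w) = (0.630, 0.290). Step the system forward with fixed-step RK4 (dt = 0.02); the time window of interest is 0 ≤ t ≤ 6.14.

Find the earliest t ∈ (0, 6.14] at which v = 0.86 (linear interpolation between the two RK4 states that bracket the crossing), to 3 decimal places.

t=0.000: state=(0.630, 0.290)
step 1 (dt=0.02): k1=(0.697, 0.106), k2=(0.700, 0.107), k3=(0.700, 0.107), k4=(0.703, 0.107); state += dt/6·(k1+2k2+2k3+k4)
t=0.020: state=(0.644, 0.292)
t=0.040: state=(0.658, 0.294)
t=0.060: state=(0.672, 0.296)
continuing one RK4 step at a time; state shown every 10 steps (Δt=0.2):
t=0.200: state=(0.775, 0.313)
t=0.300: state=(0.850, 0.325)
next step: t=0.320: state=(0.866, 0.327) — v has crossed 0.86
linear interpolation between t=0.300 (0.85031) and t=0.320 (0.86553) → t≈0.313

t = 0.313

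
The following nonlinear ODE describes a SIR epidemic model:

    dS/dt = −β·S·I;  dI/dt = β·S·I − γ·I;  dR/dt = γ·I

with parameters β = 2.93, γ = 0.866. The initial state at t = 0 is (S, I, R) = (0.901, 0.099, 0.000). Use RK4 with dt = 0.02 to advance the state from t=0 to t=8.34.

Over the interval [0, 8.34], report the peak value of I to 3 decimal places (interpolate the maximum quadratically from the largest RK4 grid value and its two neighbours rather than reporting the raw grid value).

t=0.000: state=(0.901, 0.099, 0.000)
step 1 (dt=0.02): k1=(-0.261, 0.176, 0.086), k2=(-0.265, 0.178, 0.087), k3=(-0.265, 0.178, 0.087), k4=(-0.269, 0.180, 0.089); state += dt/6·(k1+2k2+2k3+k4)
t=0.020: state=(0.896, 0.103, 0.002)
t=0.040: state=(0.890, 0.106, 0.004)
t=0.060: state=(0.885, 0.110, 0.005)
continuing one RK4 step at a time; state shown every 25 steps (Δt=0.5):
t=0.500: state=(0.721, 0.213, 0.066)
t=1.000: state=(0.480, 0.334, 0.186)
t=1.500: state=(0.283, 0.375, 0.343)
t=2.000: state=(0.167, 0.335, 0.498)
t=2.500: state=(0.107, 0.264, 0.628)
t=3.000: state=(0.077, 0.196, 0.728)
t=3.500: state=(0.060, 0.140, 0.800)
t=4.000: state=(0.051, 0.098, 0.851)
t=4.500: state=(0.045, 0.068, 0.887)
t=5.000: state=(0.041, 0.047, 0.911)
t=5.500: state=(0.039, 0.033, 0.929)
t=6.000: state=(0.037, 0.022, 0.940)
t=6.500: state=(0.036, 0.015, 0.948)
t=7.000: state=(0.036, 0.010, 0.954)
t=7.500: state=(0.035, 0.007, 0.958)
t=8.000: state=(0.035, 0.005, 0.960)
t=8.340: state=(0.035, 0.004, 0.961)
largest grid value and its neighbours: I(1.440)=0.37493, I(1.460)=0.37500, I(1.480)=0.37492
parabola through these three points peaks at t≈1.459 with I≈0.37500

max I = 0.375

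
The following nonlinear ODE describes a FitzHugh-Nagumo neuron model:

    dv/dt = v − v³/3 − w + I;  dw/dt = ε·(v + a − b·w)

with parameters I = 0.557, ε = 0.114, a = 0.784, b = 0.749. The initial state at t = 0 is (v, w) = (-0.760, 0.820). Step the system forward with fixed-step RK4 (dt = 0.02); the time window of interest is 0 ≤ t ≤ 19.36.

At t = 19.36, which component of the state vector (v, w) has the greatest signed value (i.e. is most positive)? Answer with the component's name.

t=0.000: state=(-0.760, 0.820)
step 1 (dt=0.02): k1=(-0.877, -0.067), k2=(-0.880, -0.068), k3=(-0.880, -0.068), k4=(-0.883, -0.069); state += dt/6·(k1+2k2+2k3+k4)
t=0.020: state=(-0.778, 0.819)
t=0.040: state=(-0.795, 0.817)
t=0.060: state=(-0.813, 0.816)
continuing one RK4 step at a time; state shown every 50 steps (Δt=1):
t=1.000: state=(-1.540, 0.708)
t=2.000: state=(-1.726, 0.553)
t=3.000: state=(-1.687, 0.407)
t=4.000: state=(-1.618, 0.278)
t=5.000: state=(-1.545, 0.169)
t=6.000: state=(-1.472, 0.076)
t=7.000: state=(-1.399, -0.002)
t=8.000: state=(-1.326, -0.065)
t=9.000: state=(-1.253, -0.115)
t=10.000: state=(-1.178, -0.152)
t=11.000: state=(-1.100, -0.179)
t=12.000: state=(-1.018, -0.194)
t=13.000: state=(-0.929, -0.199)
t=14.000: state=(-0.827, -0.193)
t=15.000: state=(-0.701, -0.175)
t=16.000: state=(-0.521, -0.143)
t=17.000: state=(-0.206, -0.087)
t=18.000: state=(0.478, 0.017)
t=19.000: state=(1.502, 0.212)
t=19.360: state=(1.689, 0.302)
compare at T: v=1.689, w=0.302

largest component: v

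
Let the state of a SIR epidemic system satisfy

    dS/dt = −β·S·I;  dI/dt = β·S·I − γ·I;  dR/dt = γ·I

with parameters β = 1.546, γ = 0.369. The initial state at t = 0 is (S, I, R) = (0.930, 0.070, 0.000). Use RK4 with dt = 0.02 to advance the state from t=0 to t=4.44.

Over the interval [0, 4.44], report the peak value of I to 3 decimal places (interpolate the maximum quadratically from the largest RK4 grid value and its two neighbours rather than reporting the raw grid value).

t=0.000: state=(0.930, 0.070, 0.000)
step 1 (dt=0.02): k1=(-0.101, 0.075, 0.026), k2=(-0.102, 0.076, 0.026), k3=(-0.102, 0.076, 0.026), k4=(-0.103, 0.076, 0.026); state += dt/6·(k1+2k2+2k3+k4)
t=0.020: state=(0.928, 0.072, 0.001)
t=0.040: state=(0.926, 0.073, 0.001)
t=0.060: state=(0.924, 0.075, 0.002)
continuing one RK4 step at a time; state shown every 10 steps (Δt=0.2):
t=0.200: state=(0.908, 0.086, 0.006)
t=0.400: state=(0.881, 0.106, 0.013)
t=0.600: state=(0.850, 0.128, 0.021)
t=0.800: state=(0.814, 0.154, 0.032)
t=1.000: state=(0.772, 0.183, 0.044)
t=1.200: state=(0.726, 0.215, 0.059)
t=1.400: state=(0.676, 0.248, 0.076)
t=1.600: state=(0.623, 0.281, 0.096)
t=1.800: state=(0.568, 0.314, 0.118)
t=2.000: state=(0.513, 0.345, 0.142)
t=2.200: state=(0.459, 0.372, 0.168)
t=2.400: state=(0.408, 0.395, 0.197)
t=2.600: state=(0.360, 0.414, 0.227)
t=2.800: state=(0.316, 0.426, 0.258)
t=3.000: state=(0.277, 0.434, 0.289)
t=3.200: state=(0.242, 0.437, 0.322)
t=3.400: state=(0.211, 0.435, 0.354)
t=3.600: state=(0.185, 0.430, 0.386)
t=3.800: state=(0.162, 0.421, 0.417)
t=4.000: state=(0.143, 0.410, 0.448)
t=4.200: state=(0.126, 0.397, 0.477)
t=4.400: state=(0.112, 0.382, 0.506)
t=4.440: state=(0.109, 0.379, 0.512)
largest grid value and its neighbours: I(3.200)=0.43668, I(3.220)=0.43670, I(3.240)=0.43668
parabola through these three points peaks at t≈3.219 with I≈0.43670

max I = 0.437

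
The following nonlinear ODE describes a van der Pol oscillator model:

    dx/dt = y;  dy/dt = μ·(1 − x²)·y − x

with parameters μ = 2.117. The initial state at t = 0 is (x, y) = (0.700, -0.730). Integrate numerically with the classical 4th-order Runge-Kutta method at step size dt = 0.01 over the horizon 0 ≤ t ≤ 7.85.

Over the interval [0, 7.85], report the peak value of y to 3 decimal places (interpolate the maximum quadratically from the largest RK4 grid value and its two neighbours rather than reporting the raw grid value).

t=0.000: state=(0.700, -0.730)
step 1 (dt=0.01): k1=(-0.730, -1.488), k2=(-0.737, -1.500), k3=(-0.738, -1.501), k4=(-0.745, -1.513); state += dt/6·(k1+2k2+2k3+k4)
t=0.010: state=(0.693, -0.745)
t=0.020: state=(0.685, -0.760)
t=0.030: state=(0.677, -0.776)
continuing one RK4 step at a time; state shown every 50 steps (Δt=0.5):
t=0.500: state=(0.066, -2.049)
t=1.000: state=(-1.423, -2.854)
t=1.500: state=(-1.938, 0.061)
t=2.000: state=(-1.813, 0.338)
t=2.500: state=(-1.624, 0.417)
t=3.000: state=(-1.389, 0.538)
t=3.500: state=(-1.063, 0.804)
t=4.000: state=(-0.496, 1.650)
t=4.500: state=(0.907, 3.957)
t=5.000: state=(2.008, 0.281)
t=5.500: state=(1.940, -0.296)
t=6.000: state=(1.773, -0.363)
t=6.500: state=(1.574, -0.440)
t=7.000: state=(1.323, -0.581)
t=7.500: state=(0.962, -0.918)
t=7.850: state=(0.547, -1.553)
largest grid value and its neighbours: y(4.500)=3.95750, y(4.510)=3.96007, y(4.520)=3.95597
parabola through these three points peaks at t≈4.509 with y≈3.96012

max y = 3.960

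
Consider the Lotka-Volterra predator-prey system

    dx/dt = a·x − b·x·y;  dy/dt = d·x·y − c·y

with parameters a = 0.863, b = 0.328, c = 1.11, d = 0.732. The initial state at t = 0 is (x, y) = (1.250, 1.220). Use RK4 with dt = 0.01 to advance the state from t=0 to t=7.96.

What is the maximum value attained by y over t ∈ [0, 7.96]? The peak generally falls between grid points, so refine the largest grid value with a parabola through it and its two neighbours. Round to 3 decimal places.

t=0.000: state=(1.250, 1.220)
step 1 (dt=0.01): k1=(0.579, -0.238), k2=(0.580, -0.235), k3=(0.580, -0.235), k4=(0.582, -0.232); state += dt/6·(k1+2k2+2k3+k4)
t=0.010: state=(1.256, 1.218)
t=0.020: state=(1.262, 1.215)
t=0.030: state=(1.268, 1.213)
continuing one RK4 step at a time; state shown every 50 steps (Δt=0.5):
t=0.500: state=(1.585, 1.173)
t=1.000: state=(1.998, 1.295)
t=1.500: state=(2.422, 1.672)
t=2.000: state=(2.675, 2.463)
t=2.500: state=(2.495, 3.700)
t=3.000: state=(1.899, 4.780)
t=3.500: state=(1.302, 4.901)
t=4.000: state=(0.943, 4.212)
t=4.500: state=(0.784, 3.301)
t=5.000: state=(0.752, 2.503)
t=5.500: state=(0.809, 1.907)
t=6.000: state=(0.944, 1.505)
t=6.500: state=(1.160, 1.267)
t=7.000: state=(1.465, 1.172)
t=7.500: state=(1.856, 1.233)
t=7.960: state=(2.256, 1.479)
largest grid value and its neighbours: y(3.290)=4.98004, y(3.300)=4.98026, y(3.310)=4.98005
parabola through these three points peaks at t≈3.300 with y≈4.98026

max y = 4.980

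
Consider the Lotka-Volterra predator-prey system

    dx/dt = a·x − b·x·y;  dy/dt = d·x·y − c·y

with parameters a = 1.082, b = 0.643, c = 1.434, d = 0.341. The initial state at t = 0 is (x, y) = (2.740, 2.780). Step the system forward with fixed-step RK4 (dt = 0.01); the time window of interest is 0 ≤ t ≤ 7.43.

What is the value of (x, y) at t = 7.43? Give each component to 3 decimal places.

t=0.000: state=(2.740, 2.780)
step 1 (dt=0.01): k1=(-1.933, -1.389), k2=(-1.914, -1.395), k3=(-1.914, -1.395), k4=(-1.895, -1.400); state += dt/6·(k1+2k2+2k3+k4)
t=0.010: state=(2.721, 2.766)
t=0.020: state=(2.702, 2.752)
t=0.030: state=(2.684, 2.738)
continuing one RK4 step at a time; state shown every 25 steps (Δt=0.25):
t=0.250: state=(2.365, 2.411)
t=0.500: state=(2.168, 2.042)
t=0.750: state=(2.103, 1.710)
t=1.000: state=(2.143, 1.431)
t=1.250: state=(2.274, 1.206)
t=1.500: state=(2.491, 1.032)
t=1.750: state=(2.796, 0.903)
t=2.000: state=(3.194, 0.814)
t=2.250: state=(3.690, 0.762)
t=2.500: state=(4.286, 0.747)
t=2.750: state=(4.974, 0.774)
t=3.000: state=(5.724, 0.854)
t=3.250: state=(6.469, 1.003)
t=3.500: state=(7.084, 1.251)
t=3.750: state=(7.382, 1.624)
t=4.000: state=(7.170, 2.119)
t=4.250: state=(6.402, 2.650)
t=4.500: state=(5.291, 3.052)
t=4.750: state=(4.183, 3.189)
t=5.000: state=(3.307, 3.061)
t=5.250: state=(2.711, 2.759)
t=5.500: state=(2.348, 2.388)
t=5.750: state=(2.160, 2.020)
t=6.000: state=(2.103, 1.691)
t=6.250: state=(2.148, 1.416)
t=6.500: state=(2.285, 1.194)
t=6.750: state=(2.507, 1.023)
t=7.000: state=(2.818, 0.896)
t=7.250: state=(3.222, 0.809)
t=7.430: state=(3.573, 0.770)

(x, y) = (3.573, 0.770)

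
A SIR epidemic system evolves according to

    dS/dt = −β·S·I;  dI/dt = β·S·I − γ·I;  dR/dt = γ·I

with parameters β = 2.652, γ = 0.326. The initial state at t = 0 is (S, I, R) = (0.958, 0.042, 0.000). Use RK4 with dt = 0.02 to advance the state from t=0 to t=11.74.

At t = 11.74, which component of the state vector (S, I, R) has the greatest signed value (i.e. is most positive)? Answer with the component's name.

t=0.000: state=(0.958, 0.042, 0.000)
step 1 (dt=0.02): k1=(-0.107, 0.093, 0.014), k2=(-0.109, 0.095, 0.014), k3=(-0.109, 0.095, 0.014), k4=(-0.111, 0.097, 0.014); state += dt/6·(k1+2k2+2k3+k4)
t=0.020: state=(0.956, 0.044, 0.000)
t=0.040: state=(0.954, 0.046, 0.001)
t=0.060: state=(0.951, 0.048, 0.001)
continuing one RK4 step at a time; state shown every 25 steps (Δt=0.5):
t=0.500: state=(0.867, 0.121, 0.012)
t=1.000: state=(0.668, 0.288, 0.044)
t=1.500: state=(0.396, 0.495, 0.109)
t=2.000: state=(0.187, 0.612, 0.201)
t=2.500: state=(0.082, 0.616, 0.302)
t=3.000: state=(0.037, 0.564, 0.398)
t=3.500: state=(0.019, 0.497, 0.485)
t=4.000: state=(0.010, 0.430, 0.560)
t=4.500: state=(0.006, 0.369, 0.625)
t=5.000: state=(0.004, 0.315, 0.681)
t=5.500: state=(0.003, 0.269, 0.728)
t=6.000: state=(0.002, 0.229, 0.769)
t=6.500: state=(0.001, 0.195, 0.803)
t=7.000: state=(0.001, 0.166, 0.833)
t=7.500: state=(0.001, 0.141, 0.858)
t=8.000: state=(0.001, 0.120, 0.879)
t=8.500: state=(0.001, 0.102, 0.897)
t=9.000: state=(0.001, 0.087, 0.913)
t=9.500: state=(0.001, 0.074, 0.926)
t=10.000: state=(0.000, 0.063, 0.937)
t=10.500: state=(0.000, 0.053, 0.946)
t=11.000: state=(0.000, 0.045, 0.954)
t=11.500: state=(0.000, 0.039, 0.961)
t=11.740: state=(0.000, 0.036, 0.964)
compare at T: S=0.000, I=0.036, R=0.964

largest component: R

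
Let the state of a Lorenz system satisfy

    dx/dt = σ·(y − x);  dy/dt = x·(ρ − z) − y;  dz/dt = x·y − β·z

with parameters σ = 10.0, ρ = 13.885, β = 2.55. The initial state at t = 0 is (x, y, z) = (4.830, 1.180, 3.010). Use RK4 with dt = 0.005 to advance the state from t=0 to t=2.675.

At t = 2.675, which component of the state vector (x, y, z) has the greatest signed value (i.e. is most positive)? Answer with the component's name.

t=0.000: state=(4.830, 1.180, 3.010)
step 1 (dt=0.005): k1=(-36.500, 51.346, -1.976), k2=(-34.304, 50.249, -1.463), k3=(-34.386, 50.305, -1.472), k4=(-32.265, 49.259, -0.989); state += dt/6·(k1+2k2+2k3+k4)
t=0.005: state=(4.658, 1.431, 3.003)
t=0.010: state=(4.507, 1.673, 3.000)
t=0.015: state=(4.374, 1.906, 3.001)
continuing one RK4 step at a time; state shown every 20 steps (Δt=0.1):
t=0.100: state=(4.071, 5.212, 3.526)
t=0.200: state=(6.215, 9.129, 6.010)
t=0.300: state=(9.248, 11.846, 12.205)
t=0.400: state=(10.068, 8.684, 18.948)
t=0.500: state=(7.023, 3.115, 19.104)
t=0.600: state=(3.602, 0.986, 15.641)
t=0.700: state=(1.851, 0.845, 12.311)
t=0.800: state=(1.327, 1.182, 9.672)
t=0.900: state=(1.428, 1.745, 7.667)
t=1.000: state=(1.948, 2.686, 6.268)
t=1.100: state=(2.959, 4.279, 5.607)
t=1.200: state=(4.662, 6.766, 6.212)
t=1.300: state=(7.074, 9.634, 9.174)
t=1.400: state=(9.128, 10.226, 14.628)
t=1.500: state=(8.652, 6.655, 18.294)
t=1.600: state=(5.953, 3.081, 17.218)
t=1.700: state=(3.603, 1.899, 14.303)
t=1.800: state=(2.519, 1.980, 11.572)
t=1.900: state=(2.375, 2.572, 9.441)
t=2.000: state=(2.856, 3.614, 8.019)
t=2.100: state=(3.903, 5.247, 7.532)
t=2.200: state=(5.535, 7.416, 8.503)
t=2.300: state=(7.439, 9.164, 11.487)
t=2.400: state=(8.458, 8.534, 15.407)
t=2.500: state=(7.496, 5.683, 17.057)
t=2.600: state=(5.451, 3.473, 15.750)
t=2.675: state=(4.193, 2.863, 14.018)
compare at T: x=4.193, y=2.863, z=14.018

largest component: z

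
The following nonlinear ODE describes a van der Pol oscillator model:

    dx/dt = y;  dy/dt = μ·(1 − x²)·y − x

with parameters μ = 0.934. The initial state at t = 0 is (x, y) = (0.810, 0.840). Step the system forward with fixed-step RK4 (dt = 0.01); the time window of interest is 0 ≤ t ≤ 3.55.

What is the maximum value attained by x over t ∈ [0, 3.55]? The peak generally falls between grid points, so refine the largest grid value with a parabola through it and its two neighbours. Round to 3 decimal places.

max x = 1.179

t=0.000: state=(0.810, 0.840)
step 1 (dt=0.01): k1=(0.840, -0.540), k2=(0.837, -0.551), k3=(0.837, -0.551), k4=(0.834, -0.561); state += dt/6·(k1+2k2+2k3+k4)
t=0.010: state=(0.818, 0.834)
t=0.020: state=(0.827, 0.829)
t=0.030: state=(0.835, 0.823)
continuing one RK4 step at a time; state shown every 20 steps (Δt=0.2):
t=0.200: state=(0.965, 0.692)
t=0.400: state=(1.083, 0.482)
t=0.600: state=(1.155, 0.240)
t=0.800: state=(1.179, -0.002)
t=1.000: state=(1.155, -0.228)
t=1.200: state=(1.089, -0.437)
t=1.400: state=(0.981, -0.638)
t=1.600: state=(0.833, -0.844)
t=1.800: state=(0.642, -1.073)
t=2.000: state=(0.401, -1.341)
t=2.200: state=(0.102, -1.652)
t=2.400: state=(-0.260, -1.970)
t=2.600: state=(-0.678, -2.175)
t=2.800: state=(-1.110, -2.071)
t=3.000: state=(-1.480, -1.573)
t=3.200: state=(-1.726, -0.888)
t=3.400: state=(-1.841, -0.294)
t=3.550: state=(-1.860, 0.027)
largest grid value and its neighbours: x(0.790)=1.17869, x(0.800)=1.17873, x(0.810)=1.17864
parabola through these three points peaks at t≈0.798 with x≈1.17873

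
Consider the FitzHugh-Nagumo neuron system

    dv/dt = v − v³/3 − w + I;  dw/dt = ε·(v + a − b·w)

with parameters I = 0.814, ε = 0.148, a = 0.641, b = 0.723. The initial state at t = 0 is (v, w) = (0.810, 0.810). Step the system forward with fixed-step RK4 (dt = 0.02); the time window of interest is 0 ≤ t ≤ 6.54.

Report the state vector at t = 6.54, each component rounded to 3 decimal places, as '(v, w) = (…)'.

(v, w) = (0.865, 1.719)

t=0.000: state=(0.810, 0.810)
step 1 (dt=0.02): k1=(0.637, 0.128), k2=(0.638, 0.129), k3=(0.638, 0.129), k4=(0.639, 0.130); state += dt/6·(k1+2k2+2k3+k4)
t=0.020: state=(0.823, 0.813)
t=0.040: state=(0.836, 0.815)
t=0.060: state=(0.848, 0.818)
continuing one RK4 step at a time; state shown every 25 steps (Δt=0.5):
t=0.500: state=(1.123, 0.884)
t=1.000: state=(1.362, 0.974)
t=1.500: state=(1.483, 1.073)
t=2.000: state=(1.514, 1.172)
t=2.500: state=(1.494, 1.265)
t=3.000: state=(1.450, 1.352)
t=3.500: state=(1.393, 1.430)
t=4.000: state=(1.327, 1.500)
t=4.500: state=(1.255, 1.561)
t=5.000: state=(1.176, 1.613)
t=5.500: state=(1.089, 1.657)
t=6.000: state=(0.990, 1.692)
t=6.500: state=(0.875, 1.717)
t=6.540: state=(0.865, 1.719)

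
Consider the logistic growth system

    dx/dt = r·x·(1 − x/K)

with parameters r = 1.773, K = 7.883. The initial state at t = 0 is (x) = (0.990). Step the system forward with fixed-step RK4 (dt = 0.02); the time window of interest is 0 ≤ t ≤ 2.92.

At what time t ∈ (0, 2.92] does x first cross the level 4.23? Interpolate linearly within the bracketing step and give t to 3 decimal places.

t=0.000: state=(0.990)
step 1 (dt=0.02): k1=(1.535), k2=(1.555), k3=(1.555), k4=(1.576); state += dt/6·(k1+2k2+2k3+k4)
t=0.020: state=(1.021)
t=0.040: state=(1.053)
t=0.060: state=(1.086)
continuing one RK4 step at a time; state shown every 5 steps (Δt=0.1):
t=0.100: state=(1.154)
t=0.200: state=(1.340)
t=0.300: state=(1.549)
t=0.400: state=(1.781)
t=0.500: state=(2.037)
t=0.600: state=(2.316)
t=0.700: state=(2.617)
t=0.800: state=(2.935)
t=0.900: state=(3.269)
t=1.000: state=(3.612)
t=1.100: state=(3.961)
t=1.160: state=(4.170)
next step: t=1.180: state=(4.240) — x has crossed 4.23
linear interpolation between t=1.160 (4.17009) and t=1.180 (4.23966) → t≈1.177

t = 1.177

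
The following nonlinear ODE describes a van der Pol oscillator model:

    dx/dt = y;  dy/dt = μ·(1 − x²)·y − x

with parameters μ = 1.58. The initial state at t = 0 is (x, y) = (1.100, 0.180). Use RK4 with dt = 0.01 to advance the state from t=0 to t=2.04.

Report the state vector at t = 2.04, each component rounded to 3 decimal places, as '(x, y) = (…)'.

t=0.000: state=(1.100, 0.180)
step 1 (dt=0.01): k1=(0.180, -1.160), k2=(0.174, -1.159), k3=(0.174, -1.159), k4=(0.168, -1.159); state += dt/6·(k1+2k2+2k3+k4)
t=0.010: state=(1.102, 0.168)
t=0.020: state=(1.103, 0.157)
t=0.030: state=(1.105, 0.145)
continuing one RK4 step at a time; state shown every 10 steps (Δt=0.1):
t=0.100: state=(1.112, 0.065)
t=0.200: state=(1.113, -0.047)
t=0.300: state=(1.103, -0.154)
t=0.400: state=(1.082, -0.257)
t=0.500: state=(1.052, -0.357)
t=0.600: state=(1.011, -0.456)
t=0.700: state=(0.960, -0.557)
t=0.800: state=(0.899, -0.663)
t=0.900: state=(0.827, -0.779)
t=1.000: state=(0.743, -0.908)
t=1.100: state=(0.645, -1.058)
t=1.200: state=(0.531, -1.235)
t=1.300: state=(0.397, -1.447)
t=1.400: state=(0.240, -1.701)
t=1.500: state=(0.055, -2.001)
t=1.600: state=(-0.161, -2.336)
t=1.700: state=(-0.412, -2.669)
t=1.800: state=(-0.692, -2.919)
t=1.900: state=(-0.989, -2.969)
t=2.000: state=(-1.276, -2.724)
t=2.040: state=(-1.382, -2.543)

(x, y) = (-1.382, -2.543)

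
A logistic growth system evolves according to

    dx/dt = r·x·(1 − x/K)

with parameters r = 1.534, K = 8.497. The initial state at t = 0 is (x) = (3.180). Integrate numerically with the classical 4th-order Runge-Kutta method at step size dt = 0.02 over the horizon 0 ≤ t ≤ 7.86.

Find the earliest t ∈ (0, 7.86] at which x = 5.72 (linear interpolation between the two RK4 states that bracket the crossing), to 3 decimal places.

t=0.000: state=(3.180)
step 1 (dt=0.02): k1=(3.052), k2=(3.064), k3=(3.064), k4=(3.075); state += dt/6·(k1+2k2+2k3+k4)
t=0.020: state=(3.241)
t=0.040: state=(3.303)
t=0.060: state=(3.365)
continuing one RK4 step at a time; state shown every 25 steps (Δt=0.5):
t=0.500: state=(4.783)
t=0.800: state=(5.702)
next step: t=0.820: state=(5.760) — x has crossed 5.72
linear interpolation between t=0.800 (5.70235) and t=0.820 (5.75959) → t≈0.806

t = 0.806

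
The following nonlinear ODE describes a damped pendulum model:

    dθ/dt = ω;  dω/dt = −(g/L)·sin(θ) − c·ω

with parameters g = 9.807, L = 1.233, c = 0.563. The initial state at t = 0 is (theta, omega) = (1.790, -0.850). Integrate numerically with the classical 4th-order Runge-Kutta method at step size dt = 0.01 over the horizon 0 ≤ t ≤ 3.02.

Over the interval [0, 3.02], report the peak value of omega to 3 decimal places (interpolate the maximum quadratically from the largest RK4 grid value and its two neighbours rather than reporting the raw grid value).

t=0.000: state=(1.790, -0.850)
step 1 (dt=0.01): k1=(-0.850, -7.285), k2=(-0.886, -7.272), k3=(-0.886, -7.272), k4=(-0.923, -7.259); state += dt/6·(k1+2k2+2k3+k4)
t=0.010: state=(1.781, -0.923)
t=0.020: state=(1.772, -0.995)
t=0.030: state=(1.761, -1.067)
continuing one RK4 step at a time; state shown every 10 steps (Δt=0.1):
t=0.100: state=(1.669, -1.566)
t=0.200: state=(1.478, -2.252)
t=0.300: state=(1.220, -2.882)
t=0.400: state=(0.905, -3.398)
t=0.500: state=(0.547, -3.724)
t=0.600: state=(0.169, -3.788)
t=0.700: state=(-0.201, -3.566)
t=0.800: state=(-0.536, -3.090)
t=0.900: state=(-0.813, -2.435)
t=1.000: state=(-1.019, -1.686)
t=1.100: state=(-1.149, -0.908)
t=1.200: state=(-1.202, -0.143)
t=1.300: state=(-1.179, 0.585)
t=1.400: state=(-1.086, 1.255)
t=1.500: state=(-0.931, 1.841)
t=1.600: state=(-0.722, 2.310)
t=1.700: state=(-0.474, 2.619)
t=1.800: state=(-0.205, 2.732)
t=1.900: state=(0.065, 2.635)
t=2.000: state=(0.316, 2.342)
t=2.100: state=(0.528, 1.894)
t=2.200: state=(0.691, 1.345)
t=2.300: state=(0.796, 0.745)
t=2.400: state=(0.840, 0.137)
t=2.500: state=(0.824, -0.445)
t=2.600: state=(0.753, -0.971)
t=2.700: state=(0.633, -1.413)
t=2.800: state=(0.474, -1.743)
t=2.900: state=(0.289, -1.935)
t=3.000: state=(0.092, -1.975)
t=3.020: state=(0.052, -1.964)
largest grid value and its neighbours: omega(1.790)=2.73012, omega(1.800)=2.73198, omega(1.810)=2.73171
parabola through these three points peaks at t≈1.804 with omega≈2.73213

max omega = 2.732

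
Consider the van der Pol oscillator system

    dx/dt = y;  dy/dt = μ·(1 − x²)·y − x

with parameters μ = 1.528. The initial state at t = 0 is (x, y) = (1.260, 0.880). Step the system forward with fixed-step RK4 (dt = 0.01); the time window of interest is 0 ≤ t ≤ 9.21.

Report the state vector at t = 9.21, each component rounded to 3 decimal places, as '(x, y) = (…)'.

t=0.000: state=(1.260, 0.880)
step 1 (dt=0.01): k1=(0.880, -2.050), k2=(0.870, -2.060), k3=(0.870, -2.060), k4=(0.859, -2.069); state += dt/6·(k1+2k2+2k3+k4)
t=0.010: state=(1.269, 0.859)
t=0.020: state=(1.277, 0.839)
t=0.030: state=(1.285, 0.818)
continuing one RK4 step at a time; state shown every 50 steps (Δt=0.5):
t=0.500: state=(1.448, -0.058)
t=1.000: state=(1.287, -0.537)
t=1.500: state=(0.919, -0.969)
t=2.000: state=(0.232, -1.936)
t=2.500: state=(-1.122, -3.086)
t=3.000: state=(-1.978, -0.336)
t=3.500: state=(-1.911, 0.366)
t=4.000: state=(-1.689, 0.508)
t=4.500: state=(-1.399, 0.667)
t=5.000: state=(-0.995, 0.997)
t=5.500: state=(-0.310, 1.902)
t=6.000: state=(1.047, 3.223)
t=6.500: state=(1.988, 0.419)
t=7.000: state=(1.937, -0.355)
t=7.500: state=(1.721, -0.495)
t=8.000: state=(1.439, -0.642)
t=8.500: state=(1.055, -0.938)
t=9.000: state=(0.422, -1.731)
t=9.210: state=(-0.007, -2.394)

(x, y) = (-0.007, -2.394)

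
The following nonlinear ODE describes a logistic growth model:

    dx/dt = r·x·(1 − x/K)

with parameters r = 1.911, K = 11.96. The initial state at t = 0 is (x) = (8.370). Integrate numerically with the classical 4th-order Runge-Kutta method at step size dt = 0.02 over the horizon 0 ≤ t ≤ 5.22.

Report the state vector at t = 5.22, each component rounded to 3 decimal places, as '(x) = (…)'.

t=0.000: state=(8.370)
step 1 (dt=0.02): k1=(4.801), k2=(4.764), k3=(4.764), k4=(4.727); state += dt/6·(k1+2k2+2k3+k4)
t=0.020: state=(8.465)
t=0.040: state=(8.559)
t=0.060: state=(8.651)
continuing one RK4 step at a time; state shown every 10 steps (Δt=0.2):
t=0.200: state=(9.252)
t=0.400: state=(9.969)
t=0.600: state=(10.526)
t=0.800: state=(10.942)
t=1.000: state=(11.246)
t=1.200: state=(11.464)
t=1.400: state=(11.617)
t=1.600: state=(11.724)
t=1.800: state=(11.798)
t=2.000: state=(11.849)
t=2.200: state=(11.884)
t=2.400: state=(11.908)
t=2.600: state=(11.924)
t=2.800: state=(11.936)
t=3.000: state=(11.943)
t=3.200: state=(11.949)
t=3.400: state=(11.952)
t=3.600: state=(11.955)
t=3.800: state=(11.956)
t=4.000: state=(11.958)
t=4.200: state=(11.958)
t=4.400: state=(11.959)
t=4.600: state=(11.959)
t=4.800: state=(11.959)
t=5.000: state=(11.960)
t=5.200: state=(11.960)
t=5.220: state=(11.960)

(x) = (11.960)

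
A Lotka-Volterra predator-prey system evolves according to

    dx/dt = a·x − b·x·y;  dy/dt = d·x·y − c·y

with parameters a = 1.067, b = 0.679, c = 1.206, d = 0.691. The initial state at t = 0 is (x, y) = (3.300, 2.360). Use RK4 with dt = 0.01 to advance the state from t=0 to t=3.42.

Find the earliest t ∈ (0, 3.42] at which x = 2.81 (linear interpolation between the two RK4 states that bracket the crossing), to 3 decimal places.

t=0.000: state=(3.300, 2.360)
step 1 (dt=0.01): k1=(-1.767, 2.535), k2=(-1.791, 2.534), k3=(-1.790, 2.534), k4=(-1.814, 2.533); state += dt/6·(k1+2k2+2k3+k4)
t=0.010: state=(3.282, 2.385)
t=0.020: state=(3.264, 2.411)
t=0.030: state=(3.245, 2.436)
continuing one RK4 step at a time; state shown every 20 steps (Δt=0.2):
t=0.200: state=(2.867, 2.844)
t=0.220: state=(2.817, 2.888)
next step: t=0.230: state=(2.792, 2.909) — x has crossed 2.81
linear interpolation between t=0.220 (2.81690) and t=0.230 (2.79164) → t≈0.223

t = 0.223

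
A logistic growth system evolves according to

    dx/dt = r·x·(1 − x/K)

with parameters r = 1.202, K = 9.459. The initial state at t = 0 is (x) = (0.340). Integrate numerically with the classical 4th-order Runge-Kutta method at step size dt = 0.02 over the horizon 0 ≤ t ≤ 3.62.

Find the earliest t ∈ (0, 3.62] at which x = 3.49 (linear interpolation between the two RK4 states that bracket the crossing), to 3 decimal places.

t=0.000: state=(0.340)
step 1 (dt=0.02): k1=(0.394), k2=(0.398), k3=(0.398), k4=(0.403); state += dt/6·(k1+2k2+2k3+k4)
t=0.020: state=(0.348)
t=0.040: state=(0.356)
t=0.060: state=(0.364)
continuing one RK4 step at a time; state shown every 10 steps (Δt=0.2):
t=0.200: state=(0.428)
t=0.400: state=(0.538)
t=0.600: state=(0.674)
t=0.800: state=(0.841)
t=1.000: state=(1.044)
t=1.200: state=(1.289)
t=1.400: state=(1.581)
t=1.600: state=(1.923)
t=1.800: state=(2.317)
t=2.000: state=(2.763)
t=2.200: state=(3.255)
t=2.280: state=(3.464)
next step: t=2.300: state=(3.517) — x has crossed 3.49
linear interpolation between t=2.280 (3.46376) and t=2.300 (3.51671) → t≈2.290

t = 2.290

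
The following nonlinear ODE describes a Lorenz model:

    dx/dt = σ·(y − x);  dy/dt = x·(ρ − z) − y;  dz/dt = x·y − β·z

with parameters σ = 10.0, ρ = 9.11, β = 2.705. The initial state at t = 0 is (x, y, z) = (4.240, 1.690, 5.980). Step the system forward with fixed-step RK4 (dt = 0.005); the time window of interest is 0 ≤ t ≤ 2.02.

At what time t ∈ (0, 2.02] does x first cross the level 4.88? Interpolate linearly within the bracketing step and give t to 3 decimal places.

t=0.000: state=(4.240, 1.690, 5.980)
step 1 (dt=0.005): k1=(-25.500, 11.581, -9.010), k2=(-24.573, 11.447, -8.936), k3=(-24.600, 11.454, -8.934), k4=(-23.697, 11.323, -8.862); state += dt/6·(k1+2k2+2k3+k4)
t=0.005: state=(4.117, 1.747, 5.935)
t=0.010: state=(4.003, 1.803, 5.891)
t=0.015: state=(3.897, 1.858, 5.848)
continuing one RK4 step at a time; state shown every 20 steps (Δt=0.1):
t=0.100: state=(3.004, 2.678, 5.220)
t=0.200: state=(3.134, 3.605, 4.815)
t=0.300: state=(3.815, 4.667, 4.936)
t=0.400: state=(4.767, 5.775, 5.754)
t=0.410: state=(4.868, 5.876, 5.877)
next step: t=0.415: state=(4.918, 5.925, 5.941) — x has crossed 4.88
linear interpolation between t=0.410 (4.86772) and t=0.415 (4.91809) → t≈0.411

t = 0.411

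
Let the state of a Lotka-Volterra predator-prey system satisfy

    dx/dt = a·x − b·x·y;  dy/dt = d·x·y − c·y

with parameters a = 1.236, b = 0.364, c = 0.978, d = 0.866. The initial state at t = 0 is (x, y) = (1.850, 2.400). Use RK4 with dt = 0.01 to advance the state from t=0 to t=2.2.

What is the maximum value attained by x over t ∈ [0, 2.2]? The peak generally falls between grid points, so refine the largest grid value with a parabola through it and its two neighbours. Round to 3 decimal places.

max x = 2.034

t=0.000: state=(1.850, 2.400)
step 1 (dt=0.01): k1=(0.670, 1.498), k2=(0.667, 1.510), k3=(0.667, 1.509), k4=(0.663, 1.521); state += dt/6·(k1+2k2+2k3+k4)
t=0.010: state=(1.857, 2.415)
t=0.020: state=(1.863, 2.430)
t=0.030: state=(1.870, 2.446)
continuing one RK4 step at a time; state shown every 10 steps (Δt=0.1):
t=0.100: state=(1.913, 2.562)
t=0.200: state=(1.965, 2.748)
t=0.300: state=(2.005, 2.960)
t=0.400: state=(2.028, 3.196)
t=0.500: state=(2.033, 3.456)
t=0.600: state=(2.019, 3.736)
t=0.700: state=(1.983, 4.029)
t=0.800: state=(1.927, 4.329)
t=0.900: state=(1.853, 4.624)
t=1.000: state=(1.763, 4.904)
t=1.100: state=(1.661, 5.159)
t=1.200: state=(1.551, 5.376)
t=1.300: state=(1.439, 5.549)
t=1.400: state=(1.327, 5.672)
t=1.500: state=(1.220, 5.743)
t=1.600: state=(1.119, 5.763)
t=1.700: state=(1.027, 5.734)
t=1.800: state=(0.944, 5.663)
t=1.900: state=(0.871, 5.555)
t=2.000: state=(0.807, 5.417)
t=2.100: state=(0.752, 5.255)
t=2.200: state=(0.705, 5.076)
largest grid value and its neighbours: x(0.470)=2.03368, x(0.480)=2.03373, x(0.490)=2.03358
parabola through these three points peaks at t≈0.477 with x≈2.03373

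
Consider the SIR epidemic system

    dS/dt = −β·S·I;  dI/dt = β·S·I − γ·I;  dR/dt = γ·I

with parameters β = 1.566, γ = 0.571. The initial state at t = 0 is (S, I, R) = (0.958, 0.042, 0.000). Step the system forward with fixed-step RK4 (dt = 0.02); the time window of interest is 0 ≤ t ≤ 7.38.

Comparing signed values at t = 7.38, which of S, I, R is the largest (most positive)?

t=0.000: state=(0.958, 0.042, 0.000)
step 1 (dt=0.02): k1=(-0.063, 0.039, 0.024), k2=(-0.064, 0.039, 0.024), k3=(-0.064, 0.039, 0.024), k4=(-0.064, 0.040, 0.024); state += dt/6·(k1+2k2+2k3+k4)
t=0.020: state=(0.957, 0.043, 0.000)
t=0.040: state=(0.955, 0.044, 0.001)
t=0.060: state=(0.954, 0.044, 0.001)
continuing one RK4 step at a time; state shown every 25 steps (Δt=0.5):
t=0.500: state=(0.919, 0.066, 0.015)
t=1.000: state=(0.862, 0.100, 0.039)
t=1.500: state=(0.784, 0.143, 0.073)
t=2.000: state=(0.688, 0.191, 0.121)
t=2.500: state=(0.582, 0.236, 0.182)
t=3.000: state=(0.477, 0.269, 0.254)
t=3.500: state=(0.384, 0.283, 0.334)
t=4.000: state=(0.308, 0.278, 0.414)
t=4.500: state=(0.249, 0.260, 0.491)
t=5.000: state=(0.205, 0.233, 0.562)
t=5.500: state=(0.173, 0.203, 0.624)
t=6.000: state=(0.149, 0.173, 0.677)
t=6.500: state=(0.132, 0.145, 0.723)
t=7.000: state=(0.119, 0.120, 0.761)
t=7.380: state=(0.111, 0.104, 0.785)
compare at T: S=0.111, I=0.104, R=0.785

largest component: R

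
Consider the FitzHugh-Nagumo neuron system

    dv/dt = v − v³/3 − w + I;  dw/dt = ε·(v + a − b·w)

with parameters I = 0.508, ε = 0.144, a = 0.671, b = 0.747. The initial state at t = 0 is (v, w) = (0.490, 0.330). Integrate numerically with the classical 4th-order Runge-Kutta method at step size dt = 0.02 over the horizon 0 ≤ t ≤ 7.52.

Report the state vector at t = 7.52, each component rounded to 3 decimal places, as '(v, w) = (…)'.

t=0.000: state=(0.490, 0.330)
step 1 (dt=0.02): k1=(0.629, 0.132), k2=(0.632, 0.132), k3=(0.632, 0.132), k4=(0.636, 0.133); state += dt/6·(k1+2k2+2k3+k4)
t=0.020: state=(0.503, 0.333)
t=0.040: state=(0.515, 0.335)
t=0.060: state=(0.528, 0.338)
continuing one RK4 step at a time; state shown every 25 steps (Δt=0.5):
t=0.500: state=(0.839, 0.406)
t=1.000: state=(1.195, 0.504)
t=1.500: state=(1.439, 0.618)
t=2.000: state=(1.541, 0.737)
t=2.500: state=(1.550, 0.855)
t=3.000: state=(1.514, 0.964)
t=3.500: state=(1.456, 1.065)
t=4.000: state=(1.386, 1.156)
t=4.500: state=(1.307, 1.237)
t=5.000: state=(1.219, 1.308)
t=5.500: state=(1.121, 1.368)
t=6.000: state=(1.009, 1.419)
t=6.500: state=(0.874, 1.457)
t=7.000: state=(0.705, 1.484)
t=7.500: state=(0.475, 1.495)
t=7.520: state=(0.464, 1.495)

(v, w) = (0.464, 1.495)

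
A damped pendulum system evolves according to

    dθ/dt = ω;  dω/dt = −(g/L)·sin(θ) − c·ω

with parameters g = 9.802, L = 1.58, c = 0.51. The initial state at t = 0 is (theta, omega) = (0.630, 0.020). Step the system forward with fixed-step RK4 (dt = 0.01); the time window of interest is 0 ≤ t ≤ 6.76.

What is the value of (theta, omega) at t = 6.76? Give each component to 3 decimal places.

t=0.000: state=(0.630, 0.020)
step 1 (dt=0.01): k1=(0.020, -3.665), k2=(0.002, -3.656), k3=(0.002, -3.656), k4=(-0.017, -3.647); state += dt/6·(k1+2k2+2k3+k4)
t=0.010: state=(0.630, -0.017)
t=0.020: state=(0.630, -0.053)
t=0.030: state=(0.629, -0.089)
continuing one RK4 step at a time; state shown every 25 steps (Δt=0.25):
t=0.250: state=(0.528, -0.798)
t=0.500: state=(0.260, -1.269)
t=0.750: state=(-0.066, -1.252)
t=1.000: state=(-0.329, -0.800)
t=1.250: state=(-0.448, -0.133)
t=1.500: state=(-0.399, 0.498)
t=1.750: state=(-0.219, 0.889)
t=2.000: state=(0.016, 0.927)
t=2.250: state=(0.217, 0.636)
t=2.500: state=(0.318, 0.159)
t=2.750: state=(0.297, -0.314)
t=3.000: state=(0.175, -0.624)
t=3.250: state=(0.006, -0.680)
t=3.500: state=(-0.144, -0.490)
t=3.750: state=(-0.226, -0.152)
t=4.000: state=(-0.219, 0.198)
t=4.250: state=(-0.136, 0.438)
t=4.500: state=(-0.016, 0.496)
t=4.750: state=(0.096, 0.373)
t=5.000: state=(0.161, 0.133)
t=5.250: state=(0.161, -0.124)
t=5.500: state=(0.105, -0.307)
t=5.750: state=(0.019, -0.361)
t=6.000: state=(-0.064, -0.281)
t=6.250: state=(-0.114, -0.112)
t=6.500: state=(-0.118, 0.076)
t=6.750: state=(-0.080, 0.215)
t=6.760: state=(-0.078, 0.219)

(theta, omega) = (-0.078, 0.219)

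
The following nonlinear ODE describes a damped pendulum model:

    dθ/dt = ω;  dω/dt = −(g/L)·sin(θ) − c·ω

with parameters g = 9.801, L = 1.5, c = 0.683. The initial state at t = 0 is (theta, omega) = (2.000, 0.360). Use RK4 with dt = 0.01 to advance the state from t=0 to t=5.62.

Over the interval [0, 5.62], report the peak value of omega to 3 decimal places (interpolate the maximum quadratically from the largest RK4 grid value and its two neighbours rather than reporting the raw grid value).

t=0.000: state=(2.000, 0.360)
step 1 (dt=0.01): k1=(0.360, -6.187), k2=(0.329, -6.161), k3=(0.329, -6.162), k4=(0.298, -6.136); state += dt/6·(k1+2k2+2k3+k4)
t=0.010: state=(2.003, 0.298)
t=0.020: state=(2.006, 0.237)
t=0.030: state=(2.008, 0.177)
continuing one RK4 step at a time; state shown every 20 steps (Δt=0.2):
t=0.200: state=(1.954, -0.799)
t=0.400: state=(1.686, -1.872)
t=0.600: state=(1.212, -2.836)
t=0.800: state=(0.577, -3.412)
t=1.000: state=(-0.103, -3.246)
t=1.200: state=(-0.672, -2.352)
t=1.400: state=(-1.021, -1.122)
t=1.600: state=(-1.121, 0.105)
t=1.800: state=(-0.990, 1.164)
t=2.000: state=(-0.676, 1.923)
t=2.200: state=(-0.252, 2.220)
t=2.400: state=(0.175, 1.972)
t=2.600: state=(0.508, 1.296)
t=2.800: state=(0.681, 0.431)
t=3.000: state=(0.682, -0.407)
t=3.200: state=(0.531, -1.060)
t=3.400: state=(0.278, -1.407)
t=3.600: state=(-0.007, -1.388)
t=3.800: state=(-0.255, -1.041)
t=4.000: state=(-0.410, -0.497)
t=4.200: state=(-0.451, 0.088)
t=4.400: state=(-0.382, 0.579)
t=4.600: state=(-0.232, 0.877)
t=4.800: state=(-0.047, 0.934)
t=5.000: state=(0.126, 0.761)
t=5.200: state=(0.247, 0.429)
t=5.400: state=(0.294, 0.040)
t=5.600: state=(0.265, -0.308)
t=5.620: state=(0.259, -0.338)
largest grid value and its neighbours: omega(2.200)=2.21977, omega(2.210)=2.22022, omega(2.220)=2.21926
parabola through these three points peaks at t≈2.208 with omega≈2.22024

max omega = 2.220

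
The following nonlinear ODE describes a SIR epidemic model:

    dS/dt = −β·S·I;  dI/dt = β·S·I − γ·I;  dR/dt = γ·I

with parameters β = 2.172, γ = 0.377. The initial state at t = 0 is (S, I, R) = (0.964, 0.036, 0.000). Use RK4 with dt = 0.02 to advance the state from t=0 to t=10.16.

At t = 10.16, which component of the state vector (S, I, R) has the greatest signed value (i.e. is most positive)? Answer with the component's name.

largest component: R

t=0.000: state=(0.964, 0.036, 0.000)
step 1 (dt=0.02): k1=(-0.075, 0.062, 0.014), k2=(-0.077, 0.063, 0.014), k3=(-0.077, 0.063, 0.014), k4=(-0.078, 0.064, 0.014); state += dt/6·(k1+2k2+2k3+k4)
t=0.020: state=(0.962, 0.037, 0.000)
t=0.040: state=(0.961, 0.039, 0.001)
t=0.060: state=(0.959, 0.040, 0.001)
continuing one RK4 step at a time; state shown every 25 steps (Δt=0.5):
t=0.500: state=(0.907, 0.083, 0.011)
t=1.000: state=(0.793, 0.173, 0.034)
t=1.500: state=(0.612, 0.309, 0.079)
t=2.000: state=(0.405, 0.445, 0.151)
t=2.500: state=(0.238, 0.519, 0.243)
t=3.000: state=(0.135, 0.524, 0.342)
t=3.500: state=(0.078, 0.485, 0.437)
t=4.000: state=(0.047, 0.429, 0.524)
t=4.500: state=(0.031, 0.370, 0.599)
t=5.000: state=(0.021, 0.315, 0.664)
t=5.500: state=(0.015, 0.266, 0.718)
t=6.000: state=(0.012, 0.224, 0.764)
t=6.500: state=(0.009, 0.188, 0.803)
t=7.000: state=(0.008, 0.157, 0.835)
t=7.500: state=(0.007, 0.131, 0.862)
t=8.000: state=(0.006, 0.109, 0.885)
t=8.500: state=(0.005, 0.091, 0.904)
t=9.000: state=(0.005, 0.076, 0.919)
t=9.500: state=(0.004, 0.063, 0.933)
t=10.000: state=(0.004, 0.052, 0.943)
t=10.160: state=(0.004, 0.049, 0.946)
compare at T: S=0.004, I=0.049, R=0.946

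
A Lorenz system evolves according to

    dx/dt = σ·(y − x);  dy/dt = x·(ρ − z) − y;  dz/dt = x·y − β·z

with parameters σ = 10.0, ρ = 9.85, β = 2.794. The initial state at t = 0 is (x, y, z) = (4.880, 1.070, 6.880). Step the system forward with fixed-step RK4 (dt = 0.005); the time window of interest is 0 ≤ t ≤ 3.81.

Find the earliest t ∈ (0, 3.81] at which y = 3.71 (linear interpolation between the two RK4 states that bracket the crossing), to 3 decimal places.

t = 0.248

t=0.000: state=(4.880, 1.070, 6.880)
step 1 (dt=0.005): k1=(-38.100, 13.424, -14.001), k2=(-36.812, 13.275, -13.845), k3=(-36.848, 13.283, -13.844), k4=(-35.593, 13.135, -13.693); state += dt/6·(k1+2k2+2k3+k4)
t=0.005: state=(4.696, 1.136, 6.811)
t=0.010: state=(4.524, 1.201, 6.743)
t=0.015: state=(4.363, 1.265, 6.677)
continuing one RK4 step at a time; state shown every 40 steps (Δt=0.2):
t=0.200: state=(2.812, 3.180, 4.975)
t=0.245: state=(3.041, 3.678, 4.811)
next step: t=0.250: state=(3.073, 3.736, 4.800) — y has crossed 3.71
linear interpolation between t=0.245 (3.67777) and t=0.250 (3.73634) → t≈0.248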